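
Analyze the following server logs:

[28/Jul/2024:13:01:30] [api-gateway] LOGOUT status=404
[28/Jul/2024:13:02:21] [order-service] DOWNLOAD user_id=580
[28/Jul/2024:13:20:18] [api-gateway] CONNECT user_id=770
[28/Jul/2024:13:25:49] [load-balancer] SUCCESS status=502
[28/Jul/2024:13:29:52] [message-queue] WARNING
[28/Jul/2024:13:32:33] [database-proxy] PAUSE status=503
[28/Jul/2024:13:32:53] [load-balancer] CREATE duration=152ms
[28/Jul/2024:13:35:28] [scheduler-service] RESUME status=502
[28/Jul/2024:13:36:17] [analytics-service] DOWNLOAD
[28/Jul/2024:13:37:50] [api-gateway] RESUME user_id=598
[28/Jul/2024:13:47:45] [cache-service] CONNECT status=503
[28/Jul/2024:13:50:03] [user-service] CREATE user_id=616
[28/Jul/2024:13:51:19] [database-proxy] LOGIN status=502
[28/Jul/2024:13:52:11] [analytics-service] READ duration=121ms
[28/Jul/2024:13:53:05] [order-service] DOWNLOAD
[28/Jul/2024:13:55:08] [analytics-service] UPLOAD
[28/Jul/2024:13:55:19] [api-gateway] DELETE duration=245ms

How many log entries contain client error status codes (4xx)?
1

To find matching entries:

1. Pattern to match: client error status codes (4xx)
2. Scan each log entry for the pattern
3. Count matches: 1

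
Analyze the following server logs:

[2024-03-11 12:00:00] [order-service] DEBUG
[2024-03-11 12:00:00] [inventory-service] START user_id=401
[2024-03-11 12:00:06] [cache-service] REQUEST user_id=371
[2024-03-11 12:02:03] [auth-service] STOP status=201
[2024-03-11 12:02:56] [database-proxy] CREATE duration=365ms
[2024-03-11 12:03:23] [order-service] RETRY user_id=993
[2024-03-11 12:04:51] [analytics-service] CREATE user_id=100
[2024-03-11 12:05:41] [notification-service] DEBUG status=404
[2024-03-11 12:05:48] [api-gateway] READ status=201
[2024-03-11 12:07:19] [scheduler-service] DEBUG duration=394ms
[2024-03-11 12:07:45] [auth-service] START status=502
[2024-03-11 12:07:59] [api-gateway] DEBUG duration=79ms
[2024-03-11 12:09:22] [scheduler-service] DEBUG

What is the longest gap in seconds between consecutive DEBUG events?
341

To find the longest gap:

1. Extract all DEBUG events in chronological order
2. Calculate time differences between consecutive events
3. Find the maximum difference
4. Longest gap: 341 seconds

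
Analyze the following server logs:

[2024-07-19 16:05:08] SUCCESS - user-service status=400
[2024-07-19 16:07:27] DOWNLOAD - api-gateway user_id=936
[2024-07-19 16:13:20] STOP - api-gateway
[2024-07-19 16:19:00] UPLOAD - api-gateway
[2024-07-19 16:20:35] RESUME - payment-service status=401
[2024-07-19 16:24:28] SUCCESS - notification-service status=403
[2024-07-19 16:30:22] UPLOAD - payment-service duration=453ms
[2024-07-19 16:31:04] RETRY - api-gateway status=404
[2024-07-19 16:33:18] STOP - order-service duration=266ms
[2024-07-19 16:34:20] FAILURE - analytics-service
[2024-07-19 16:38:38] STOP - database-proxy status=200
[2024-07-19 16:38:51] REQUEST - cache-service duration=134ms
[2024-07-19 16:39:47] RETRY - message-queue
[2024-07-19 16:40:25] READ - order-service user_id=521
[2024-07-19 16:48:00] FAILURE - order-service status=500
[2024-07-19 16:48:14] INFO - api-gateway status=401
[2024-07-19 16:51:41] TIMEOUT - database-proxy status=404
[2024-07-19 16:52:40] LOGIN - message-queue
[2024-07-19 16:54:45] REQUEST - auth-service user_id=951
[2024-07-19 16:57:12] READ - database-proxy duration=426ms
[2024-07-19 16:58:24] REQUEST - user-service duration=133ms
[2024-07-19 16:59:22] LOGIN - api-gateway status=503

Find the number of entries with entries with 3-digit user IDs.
3

To find matching entries:

1. Pattern to match: entries with 3-digit user IDs
2. Scan each log entry for the pattern
3. Count matches: 3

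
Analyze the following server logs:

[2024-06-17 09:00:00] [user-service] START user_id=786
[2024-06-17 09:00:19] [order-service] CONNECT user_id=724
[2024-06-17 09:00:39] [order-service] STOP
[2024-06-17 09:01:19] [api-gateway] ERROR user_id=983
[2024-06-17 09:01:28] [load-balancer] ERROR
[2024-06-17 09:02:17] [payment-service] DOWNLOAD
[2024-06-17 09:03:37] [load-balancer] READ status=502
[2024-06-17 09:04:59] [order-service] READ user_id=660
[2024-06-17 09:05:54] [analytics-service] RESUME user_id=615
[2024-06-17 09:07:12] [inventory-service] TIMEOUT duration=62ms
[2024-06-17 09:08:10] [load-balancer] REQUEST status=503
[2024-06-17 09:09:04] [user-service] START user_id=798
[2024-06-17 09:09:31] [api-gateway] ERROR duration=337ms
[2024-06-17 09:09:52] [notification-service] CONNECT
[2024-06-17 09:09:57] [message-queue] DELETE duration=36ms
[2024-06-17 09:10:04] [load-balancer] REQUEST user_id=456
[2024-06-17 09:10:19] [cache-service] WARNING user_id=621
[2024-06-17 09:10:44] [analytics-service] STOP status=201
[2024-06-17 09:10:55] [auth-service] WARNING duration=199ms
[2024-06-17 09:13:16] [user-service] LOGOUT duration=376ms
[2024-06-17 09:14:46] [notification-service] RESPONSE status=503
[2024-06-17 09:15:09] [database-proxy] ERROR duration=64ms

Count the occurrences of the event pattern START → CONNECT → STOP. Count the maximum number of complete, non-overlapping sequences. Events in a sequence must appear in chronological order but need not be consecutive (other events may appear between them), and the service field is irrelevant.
2

To count sequences:

1. Look for pattern: START → CONNECT → STOP
2. Greedily scan the log in chronological order, matching each sequence element in turn (ignoring service)
3. Each time the full pattern completes, increment the count and restart matching from the next event
4. Complete non-overlapping sequences found: 2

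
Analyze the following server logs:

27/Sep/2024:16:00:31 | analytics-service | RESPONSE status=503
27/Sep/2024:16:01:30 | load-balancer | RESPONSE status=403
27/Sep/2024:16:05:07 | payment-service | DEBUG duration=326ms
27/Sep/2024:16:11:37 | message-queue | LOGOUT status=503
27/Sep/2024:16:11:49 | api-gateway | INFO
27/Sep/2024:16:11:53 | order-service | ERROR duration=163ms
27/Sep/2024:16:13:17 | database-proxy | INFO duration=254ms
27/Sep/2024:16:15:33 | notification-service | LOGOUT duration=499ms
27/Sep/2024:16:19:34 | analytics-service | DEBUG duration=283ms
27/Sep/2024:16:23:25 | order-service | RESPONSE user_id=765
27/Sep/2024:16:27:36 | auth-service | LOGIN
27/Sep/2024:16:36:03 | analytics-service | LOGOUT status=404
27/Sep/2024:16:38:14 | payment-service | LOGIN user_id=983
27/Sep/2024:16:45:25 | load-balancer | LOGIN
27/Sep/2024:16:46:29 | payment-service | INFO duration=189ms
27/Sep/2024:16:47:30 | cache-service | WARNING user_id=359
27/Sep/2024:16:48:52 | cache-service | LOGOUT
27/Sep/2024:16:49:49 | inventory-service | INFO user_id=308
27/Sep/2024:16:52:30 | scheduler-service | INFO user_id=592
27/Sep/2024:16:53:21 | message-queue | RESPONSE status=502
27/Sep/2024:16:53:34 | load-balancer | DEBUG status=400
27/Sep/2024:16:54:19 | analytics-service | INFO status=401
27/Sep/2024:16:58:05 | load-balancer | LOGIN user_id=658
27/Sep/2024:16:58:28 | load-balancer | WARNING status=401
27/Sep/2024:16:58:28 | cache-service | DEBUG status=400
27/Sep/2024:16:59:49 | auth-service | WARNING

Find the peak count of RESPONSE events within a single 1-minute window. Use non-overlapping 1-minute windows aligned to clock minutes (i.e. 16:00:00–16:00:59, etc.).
1

To find the burst window:

1. Divide the log period into non-overlapping 1-minute windows starting at 16:00
2. Count RESPONSE events in each window
3. Find the window with maximum count
4. Maximum events in a window: 1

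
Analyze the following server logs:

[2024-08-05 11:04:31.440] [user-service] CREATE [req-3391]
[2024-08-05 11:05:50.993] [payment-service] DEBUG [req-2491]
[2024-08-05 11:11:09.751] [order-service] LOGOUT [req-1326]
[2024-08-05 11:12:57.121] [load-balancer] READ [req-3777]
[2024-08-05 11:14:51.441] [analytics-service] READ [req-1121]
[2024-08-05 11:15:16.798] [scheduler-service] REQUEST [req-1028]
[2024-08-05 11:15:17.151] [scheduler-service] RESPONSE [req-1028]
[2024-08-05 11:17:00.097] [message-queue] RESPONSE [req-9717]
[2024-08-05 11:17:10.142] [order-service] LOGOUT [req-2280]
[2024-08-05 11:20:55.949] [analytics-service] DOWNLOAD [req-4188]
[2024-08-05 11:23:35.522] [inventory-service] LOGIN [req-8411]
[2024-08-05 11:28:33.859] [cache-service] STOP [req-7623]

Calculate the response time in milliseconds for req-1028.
353

To calculate latency:

1. Find REQUEST with id req-1028: 2024-08-05 11:15:16.798
2. Find RESPONSE with id req-1028: 2024-08-05 11:15:17.151
3. Latency: 2024-08-05 11:15:17.151 - 2024-08-05 11:15:16.798 = 353ms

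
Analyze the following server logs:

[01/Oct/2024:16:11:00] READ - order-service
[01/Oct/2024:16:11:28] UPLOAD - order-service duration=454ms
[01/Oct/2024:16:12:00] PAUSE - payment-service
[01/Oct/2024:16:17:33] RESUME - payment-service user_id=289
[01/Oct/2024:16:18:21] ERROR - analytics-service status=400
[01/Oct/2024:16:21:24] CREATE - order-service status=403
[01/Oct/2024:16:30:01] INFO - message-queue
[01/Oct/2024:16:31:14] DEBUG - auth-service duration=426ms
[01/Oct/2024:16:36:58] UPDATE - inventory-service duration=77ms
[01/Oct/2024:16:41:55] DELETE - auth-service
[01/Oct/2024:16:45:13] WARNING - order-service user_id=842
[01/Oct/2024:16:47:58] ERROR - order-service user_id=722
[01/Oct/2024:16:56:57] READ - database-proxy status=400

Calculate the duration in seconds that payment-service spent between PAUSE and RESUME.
333

To calculate state duration:

1. Find PAUSE event for payment-service: 01/Oct/2024:16:12:00
2. Find RESUME event for payment-service: 01/Oct/2024:16:17:33
3. Calculate duration: 01/Oct/2024:16:17:33 - 01/Oct/2024:16:12:00 = 333 seconds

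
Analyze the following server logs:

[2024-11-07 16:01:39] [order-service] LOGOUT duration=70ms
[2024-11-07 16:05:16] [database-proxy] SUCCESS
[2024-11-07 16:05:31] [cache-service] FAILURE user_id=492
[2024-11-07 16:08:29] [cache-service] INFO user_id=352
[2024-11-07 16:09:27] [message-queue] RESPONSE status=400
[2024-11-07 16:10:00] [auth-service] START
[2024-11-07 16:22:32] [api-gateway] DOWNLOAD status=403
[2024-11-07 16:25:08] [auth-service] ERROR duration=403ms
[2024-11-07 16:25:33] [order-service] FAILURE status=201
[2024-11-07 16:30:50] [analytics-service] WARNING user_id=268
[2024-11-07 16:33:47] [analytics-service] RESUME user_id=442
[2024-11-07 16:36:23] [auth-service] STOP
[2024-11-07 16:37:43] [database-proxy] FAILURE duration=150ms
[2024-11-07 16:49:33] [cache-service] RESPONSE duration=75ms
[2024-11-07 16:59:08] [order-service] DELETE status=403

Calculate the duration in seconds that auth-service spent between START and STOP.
1583

To calculate state duration:

1. Find START event for auth-service: 2024-11-07 16:10:00
2. Find STOP event for auth-service: 2024-11-07 16:36:23
3. Calculate duration: 2024-11-07 16:36:23 - 2024-11-07 16:10:00 = 1583 seconds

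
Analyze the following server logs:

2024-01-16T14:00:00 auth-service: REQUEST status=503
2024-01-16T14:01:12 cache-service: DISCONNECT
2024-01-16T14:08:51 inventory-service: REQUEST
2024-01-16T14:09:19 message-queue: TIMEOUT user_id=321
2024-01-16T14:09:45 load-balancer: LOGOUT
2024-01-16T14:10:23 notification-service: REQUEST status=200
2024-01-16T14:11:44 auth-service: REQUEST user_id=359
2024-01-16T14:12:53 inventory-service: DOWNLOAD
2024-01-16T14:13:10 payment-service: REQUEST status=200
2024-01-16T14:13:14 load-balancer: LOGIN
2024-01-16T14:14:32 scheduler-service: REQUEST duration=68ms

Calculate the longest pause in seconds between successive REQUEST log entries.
531

To find the longest gap:

1. Extract all REQUEST events in chronological order
2. Calculate time differences between consecutive events
3. Find the maximum difference
4. Longest gap: 531 seconds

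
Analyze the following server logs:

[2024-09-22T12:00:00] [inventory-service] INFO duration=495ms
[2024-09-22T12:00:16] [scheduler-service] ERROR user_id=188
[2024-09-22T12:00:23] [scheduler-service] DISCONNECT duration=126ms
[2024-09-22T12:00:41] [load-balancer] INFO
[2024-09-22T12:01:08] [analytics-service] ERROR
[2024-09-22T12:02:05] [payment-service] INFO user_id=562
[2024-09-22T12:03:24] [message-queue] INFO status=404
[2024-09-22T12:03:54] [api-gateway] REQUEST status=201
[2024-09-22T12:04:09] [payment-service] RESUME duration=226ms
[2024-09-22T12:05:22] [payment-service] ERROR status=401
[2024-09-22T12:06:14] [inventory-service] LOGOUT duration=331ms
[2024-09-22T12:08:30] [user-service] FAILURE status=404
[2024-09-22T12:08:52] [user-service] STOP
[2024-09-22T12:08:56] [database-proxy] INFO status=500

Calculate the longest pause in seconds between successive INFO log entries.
332

To find the longest gap:

1. Extract all INFO events in chronological order
2. Calculate time differences between consecutive events
3. Find the maximum difference
4. Longest gap: 332 seconds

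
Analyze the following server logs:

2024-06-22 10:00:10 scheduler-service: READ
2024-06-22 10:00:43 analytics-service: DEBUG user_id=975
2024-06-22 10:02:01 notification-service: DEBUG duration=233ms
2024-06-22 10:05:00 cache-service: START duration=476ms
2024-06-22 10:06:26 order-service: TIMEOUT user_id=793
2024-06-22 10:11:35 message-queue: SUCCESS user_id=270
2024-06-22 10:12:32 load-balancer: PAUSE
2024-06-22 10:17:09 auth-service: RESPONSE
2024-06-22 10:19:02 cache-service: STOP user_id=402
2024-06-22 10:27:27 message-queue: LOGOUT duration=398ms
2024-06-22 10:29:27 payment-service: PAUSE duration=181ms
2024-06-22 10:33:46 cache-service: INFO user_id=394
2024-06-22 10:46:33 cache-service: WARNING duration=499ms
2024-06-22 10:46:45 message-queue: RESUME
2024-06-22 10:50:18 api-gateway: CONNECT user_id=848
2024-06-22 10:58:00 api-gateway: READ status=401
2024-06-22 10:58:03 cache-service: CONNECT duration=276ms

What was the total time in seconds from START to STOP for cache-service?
842

To calculate state duration:

1. Find START event for cache-service: 2024-06-22 10:05:00
2. Find STOP event for cache-service: 2024-06-22 10:19:02
3. Calculate duration: 2024-06-22 10:19:02 - 2024-06-22 10:05:00 = 842 seconds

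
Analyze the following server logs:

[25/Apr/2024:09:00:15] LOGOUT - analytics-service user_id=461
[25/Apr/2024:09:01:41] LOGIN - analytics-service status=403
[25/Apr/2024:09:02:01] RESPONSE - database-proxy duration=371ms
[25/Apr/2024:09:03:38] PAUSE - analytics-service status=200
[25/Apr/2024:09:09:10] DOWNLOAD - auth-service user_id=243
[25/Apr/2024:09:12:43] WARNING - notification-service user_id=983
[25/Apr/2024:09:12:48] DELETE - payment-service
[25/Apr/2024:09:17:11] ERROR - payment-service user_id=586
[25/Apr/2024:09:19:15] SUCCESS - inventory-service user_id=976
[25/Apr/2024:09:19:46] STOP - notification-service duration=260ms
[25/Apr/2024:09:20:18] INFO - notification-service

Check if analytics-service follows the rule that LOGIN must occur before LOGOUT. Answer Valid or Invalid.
Invalid

To validate ordering:

1. Required order: LOGIN → LOGOUT
2. Rule: LOGIN must occur before LOGOUT
3. Check actual order of events for analytics-service
4. Result: Invalid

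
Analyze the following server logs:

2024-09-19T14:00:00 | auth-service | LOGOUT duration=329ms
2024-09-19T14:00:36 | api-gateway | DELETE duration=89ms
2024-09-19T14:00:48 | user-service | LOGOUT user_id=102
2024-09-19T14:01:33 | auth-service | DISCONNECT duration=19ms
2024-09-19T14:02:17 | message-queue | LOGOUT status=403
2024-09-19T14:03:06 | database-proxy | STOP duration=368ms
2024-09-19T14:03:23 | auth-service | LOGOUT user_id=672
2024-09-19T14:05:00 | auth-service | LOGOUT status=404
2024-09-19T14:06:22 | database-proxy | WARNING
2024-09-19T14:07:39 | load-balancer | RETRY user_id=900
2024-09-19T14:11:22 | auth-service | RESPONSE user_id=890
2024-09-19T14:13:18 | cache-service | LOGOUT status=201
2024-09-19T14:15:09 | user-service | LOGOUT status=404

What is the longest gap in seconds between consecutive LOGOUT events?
498

To find the longest gap:

1. Extract all LOGOUT events in chronological order
2. Calculate time differences between consecutive events
3. Find the maximum difference
4. Longest gap: 498 seconds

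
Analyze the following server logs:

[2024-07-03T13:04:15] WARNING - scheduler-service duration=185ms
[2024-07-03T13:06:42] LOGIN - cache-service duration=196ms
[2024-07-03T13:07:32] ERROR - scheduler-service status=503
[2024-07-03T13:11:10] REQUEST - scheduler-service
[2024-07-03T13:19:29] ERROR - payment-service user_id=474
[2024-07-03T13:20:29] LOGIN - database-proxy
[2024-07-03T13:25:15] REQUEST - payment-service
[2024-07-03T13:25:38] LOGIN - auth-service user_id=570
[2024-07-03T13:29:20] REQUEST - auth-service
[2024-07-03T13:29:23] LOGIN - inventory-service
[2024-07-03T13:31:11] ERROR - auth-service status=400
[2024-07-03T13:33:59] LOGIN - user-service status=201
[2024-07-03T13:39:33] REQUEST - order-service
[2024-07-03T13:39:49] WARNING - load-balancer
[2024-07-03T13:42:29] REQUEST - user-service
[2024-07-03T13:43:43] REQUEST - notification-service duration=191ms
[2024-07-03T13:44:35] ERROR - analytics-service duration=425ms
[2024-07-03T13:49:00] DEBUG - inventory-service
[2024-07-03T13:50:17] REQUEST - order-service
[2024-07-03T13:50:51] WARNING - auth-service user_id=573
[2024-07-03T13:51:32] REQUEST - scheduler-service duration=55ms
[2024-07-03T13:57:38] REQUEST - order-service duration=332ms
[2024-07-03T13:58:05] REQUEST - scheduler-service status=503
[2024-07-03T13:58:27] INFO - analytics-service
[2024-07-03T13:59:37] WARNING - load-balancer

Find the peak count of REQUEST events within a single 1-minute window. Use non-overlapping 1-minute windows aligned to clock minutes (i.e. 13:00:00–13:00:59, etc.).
1

To find the burst window:

1. Divide the log period into non-overlapping 1-minute windows starting at 13:00
2. Count REQUEST events in each window
3. Find the window with maximum count
4. Maximum events in a window: 1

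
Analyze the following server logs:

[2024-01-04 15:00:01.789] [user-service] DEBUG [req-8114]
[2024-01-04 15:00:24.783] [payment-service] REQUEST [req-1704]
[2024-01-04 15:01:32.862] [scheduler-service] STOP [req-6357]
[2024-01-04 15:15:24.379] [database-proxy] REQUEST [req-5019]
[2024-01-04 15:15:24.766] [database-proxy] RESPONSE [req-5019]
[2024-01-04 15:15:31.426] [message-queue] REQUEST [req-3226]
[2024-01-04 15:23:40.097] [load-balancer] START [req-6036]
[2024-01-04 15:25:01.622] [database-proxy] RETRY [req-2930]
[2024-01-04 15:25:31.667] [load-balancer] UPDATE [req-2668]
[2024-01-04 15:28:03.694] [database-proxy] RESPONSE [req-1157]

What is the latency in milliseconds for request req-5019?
387

To calculate latency:

1. Find REQUEST with id req-5019: 2024-01-04 15:15:24.379
2. Find RESPONSE with id req-5019: 2024-01-04 15:15:24.766
3. Latency: 2024-01-04 15:15:24.766 - 2024-01-04 15:15:24.379 = 387ms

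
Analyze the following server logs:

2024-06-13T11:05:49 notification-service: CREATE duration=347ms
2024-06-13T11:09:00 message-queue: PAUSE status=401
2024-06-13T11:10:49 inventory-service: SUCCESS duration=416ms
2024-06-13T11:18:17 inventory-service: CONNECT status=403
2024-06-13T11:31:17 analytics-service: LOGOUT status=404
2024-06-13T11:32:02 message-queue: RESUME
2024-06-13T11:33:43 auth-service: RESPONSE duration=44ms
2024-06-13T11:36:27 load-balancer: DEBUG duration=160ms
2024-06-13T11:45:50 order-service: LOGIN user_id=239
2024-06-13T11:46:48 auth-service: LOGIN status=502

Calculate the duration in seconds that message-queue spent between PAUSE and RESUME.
1382

To calculate state duration:

1. Find PAUSE event for message-queue: 2024-06-13T11:09:00
2. Find RESUME event for message-queue: 2024-06-13T11:32:02
3. Calculate duration: 2024-06-13T11:32:02 - 2024-06-13T11:09:00 = 1382 seconds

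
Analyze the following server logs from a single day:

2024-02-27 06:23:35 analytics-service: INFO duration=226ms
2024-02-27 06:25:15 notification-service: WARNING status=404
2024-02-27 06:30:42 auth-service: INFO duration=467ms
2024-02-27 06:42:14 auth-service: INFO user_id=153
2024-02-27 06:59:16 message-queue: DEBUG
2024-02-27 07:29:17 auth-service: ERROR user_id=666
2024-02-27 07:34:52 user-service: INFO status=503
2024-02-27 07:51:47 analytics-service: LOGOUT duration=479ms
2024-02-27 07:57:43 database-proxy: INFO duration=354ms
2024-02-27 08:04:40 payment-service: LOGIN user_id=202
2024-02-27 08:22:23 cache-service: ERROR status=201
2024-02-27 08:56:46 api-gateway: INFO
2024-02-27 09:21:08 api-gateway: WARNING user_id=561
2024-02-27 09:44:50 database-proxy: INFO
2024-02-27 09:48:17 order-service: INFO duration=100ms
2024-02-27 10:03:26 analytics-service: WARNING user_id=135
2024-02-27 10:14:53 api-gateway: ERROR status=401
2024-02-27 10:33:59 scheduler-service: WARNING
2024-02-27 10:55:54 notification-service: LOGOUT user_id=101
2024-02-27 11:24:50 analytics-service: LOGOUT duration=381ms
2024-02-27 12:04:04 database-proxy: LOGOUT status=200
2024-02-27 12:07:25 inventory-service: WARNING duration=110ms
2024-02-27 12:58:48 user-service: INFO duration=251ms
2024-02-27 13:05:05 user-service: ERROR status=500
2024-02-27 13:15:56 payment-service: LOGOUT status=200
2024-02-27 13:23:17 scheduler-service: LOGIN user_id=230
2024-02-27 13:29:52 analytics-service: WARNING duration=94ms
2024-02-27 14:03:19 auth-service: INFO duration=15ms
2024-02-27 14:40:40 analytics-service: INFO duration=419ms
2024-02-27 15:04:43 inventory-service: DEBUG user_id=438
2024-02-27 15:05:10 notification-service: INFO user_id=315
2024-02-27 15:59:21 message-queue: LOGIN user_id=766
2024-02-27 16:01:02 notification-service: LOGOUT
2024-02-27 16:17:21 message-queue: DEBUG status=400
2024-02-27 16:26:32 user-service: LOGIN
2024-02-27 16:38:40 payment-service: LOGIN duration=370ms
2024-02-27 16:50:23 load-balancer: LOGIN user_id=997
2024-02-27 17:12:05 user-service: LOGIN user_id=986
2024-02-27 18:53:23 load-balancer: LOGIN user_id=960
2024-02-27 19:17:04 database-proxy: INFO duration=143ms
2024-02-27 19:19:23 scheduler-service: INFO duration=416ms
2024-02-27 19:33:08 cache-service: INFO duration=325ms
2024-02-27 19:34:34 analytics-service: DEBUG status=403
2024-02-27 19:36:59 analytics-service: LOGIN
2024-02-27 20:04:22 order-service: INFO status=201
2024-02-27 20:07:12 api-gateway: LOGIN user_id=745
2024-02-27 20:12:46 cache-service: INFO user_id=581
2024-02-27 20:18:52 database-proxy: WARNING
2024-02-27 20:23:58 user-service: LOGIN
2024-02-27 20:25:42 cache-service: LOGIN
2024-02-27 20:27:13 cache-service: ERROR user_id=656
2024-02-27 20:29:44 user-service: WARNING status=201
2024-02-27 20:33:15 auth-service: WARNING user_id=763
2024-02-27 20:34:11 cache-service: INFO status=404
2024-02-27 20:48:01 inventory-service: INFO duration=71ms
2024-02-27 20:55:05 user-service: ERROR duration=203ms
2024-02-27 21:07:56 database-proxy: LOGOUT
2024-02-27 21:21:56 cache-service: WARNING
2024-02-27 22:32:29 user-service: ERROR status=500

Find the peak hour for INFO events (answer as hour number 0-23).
20

To find the peak hour:

1. Group all INFO events by hour
2. Count events in each hour
3. Find hour with maximum count
4. Peak hour: 20 (with 4 events)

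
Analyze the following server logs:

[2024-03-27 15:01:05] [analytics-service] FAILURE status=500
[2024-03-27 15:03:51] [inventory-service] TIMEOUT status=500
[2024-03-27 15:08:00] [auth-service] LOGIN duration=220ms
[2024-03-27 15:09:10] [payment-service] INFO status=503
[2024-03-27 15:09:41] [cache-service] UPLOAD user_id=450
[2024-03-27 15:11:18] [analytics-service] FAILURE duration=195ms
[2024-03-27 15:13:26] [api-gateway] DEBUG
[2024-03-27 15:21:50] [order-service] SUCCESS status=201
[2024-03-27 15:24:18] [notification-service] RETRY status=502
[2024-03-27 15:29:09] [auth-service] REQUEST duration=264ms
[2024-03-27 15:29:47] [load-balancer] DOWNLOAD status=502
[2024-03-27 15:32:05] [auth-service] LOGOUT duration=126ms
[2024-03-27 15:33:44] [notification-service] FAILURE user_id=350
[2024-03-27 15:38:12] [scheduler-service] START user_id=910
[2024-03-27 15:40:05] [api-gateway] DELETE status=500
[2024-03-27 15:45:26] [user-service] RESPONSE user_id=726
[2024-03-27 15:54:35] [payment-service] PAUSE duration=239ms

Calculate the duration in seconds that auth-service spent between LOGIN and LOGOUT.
1445

To calculate state duration:

1. Find LOGIN event for auth-service: 2024-03-27 15:08:00
2. Find LOGOUT event for auth-service: 2024-03-27 15:32:05
3. Calculate duration: 2024-03-27 15:32:05 - 2024-03-27 15:08:00 = 1445 seconds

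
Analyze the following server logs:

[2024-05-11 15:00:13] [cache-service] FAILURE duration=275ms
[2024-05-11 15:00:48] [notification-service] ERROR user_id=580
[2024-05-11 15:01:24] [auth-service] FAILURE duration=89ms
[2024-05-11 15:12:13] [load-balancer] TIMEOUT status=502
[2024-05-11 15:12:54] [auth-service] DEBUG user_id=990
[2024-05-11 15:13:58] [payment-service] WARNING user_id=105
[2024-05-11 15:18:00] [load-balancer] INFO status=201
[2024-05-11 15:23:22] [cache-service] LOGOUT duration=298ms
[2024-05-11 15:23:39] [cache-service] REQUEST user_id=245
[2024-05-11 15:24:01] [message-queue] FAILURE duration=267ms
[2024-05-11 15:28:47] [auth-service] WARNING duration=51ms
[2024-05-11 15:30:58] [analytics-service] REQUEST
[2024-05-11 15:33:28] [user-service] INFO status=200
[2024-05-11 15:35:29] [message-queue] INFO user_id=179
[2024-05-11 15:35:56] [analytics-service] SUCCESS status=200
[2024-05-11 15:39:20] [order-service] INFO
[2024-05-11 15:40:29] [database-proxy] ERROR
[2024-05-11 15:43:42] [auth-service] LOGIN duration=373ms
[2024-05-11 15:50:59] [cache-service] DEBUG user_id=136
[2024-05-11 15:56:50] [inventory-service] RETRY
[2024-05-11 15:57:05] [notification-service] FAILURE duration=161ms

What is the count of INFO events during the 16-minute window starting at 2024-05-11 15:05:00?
1

To count events in the time window:

1. Window boundaries: 2024-05-11 15:05:00 to 2024-05-11 15:21:00
2. Filter for INFO events within this window
3. Count matching events: 1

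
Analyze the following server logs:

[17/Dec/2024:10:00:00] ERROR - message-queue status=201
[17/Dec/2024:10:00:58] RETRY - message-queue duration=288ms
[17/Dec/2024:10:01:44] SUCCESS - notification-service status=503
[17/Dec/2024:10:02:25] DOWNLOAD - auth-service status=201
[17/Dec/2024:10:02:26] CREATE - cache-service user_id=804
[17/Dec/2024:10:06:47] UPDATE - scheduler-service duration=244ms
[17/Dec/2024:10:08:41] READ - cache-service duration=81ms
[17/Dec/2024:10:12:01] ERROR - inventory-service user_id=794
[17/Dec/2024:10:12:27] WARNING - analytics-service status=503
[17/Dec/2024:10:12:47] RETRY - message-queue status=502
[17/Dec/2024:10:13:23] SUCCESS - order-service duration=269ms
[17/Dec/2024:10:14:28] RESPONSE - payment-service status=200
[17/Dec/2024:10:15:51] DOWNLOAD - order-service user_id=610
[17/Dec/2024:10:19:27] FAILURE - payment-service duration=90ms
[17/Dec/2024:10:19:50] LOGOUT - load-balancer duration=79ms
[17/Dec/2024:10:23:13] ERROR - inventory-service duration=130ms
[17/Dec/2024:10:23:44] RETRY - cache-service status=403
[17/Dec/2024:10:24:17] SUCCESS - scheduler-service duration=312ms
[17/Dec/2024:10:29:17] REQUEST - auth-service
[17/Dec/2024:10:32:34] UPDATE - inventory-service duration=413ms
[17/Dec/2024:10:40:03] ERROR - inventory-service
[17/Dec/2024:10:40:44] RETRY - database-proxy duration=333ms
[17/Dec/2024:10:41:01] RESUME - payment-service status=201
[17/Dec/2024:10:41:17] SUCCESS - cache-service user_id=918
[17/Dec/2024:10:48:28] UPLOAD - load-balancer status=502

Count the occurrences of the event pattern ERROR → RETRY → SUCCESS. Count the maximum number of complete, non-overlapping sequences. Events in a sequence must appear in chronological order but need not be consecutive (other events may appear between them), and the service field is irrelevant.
4

To count sequences:

1. Look for pattern: ERROR → RETRY → SUCCESS
2. Greedily scan the log in chronological order, matching each sequence element in turn (ignoring service)
3. Each time the full pattern completes, increment the count and restart matching from the next event
4. Complete non-overlapping sequences found: 4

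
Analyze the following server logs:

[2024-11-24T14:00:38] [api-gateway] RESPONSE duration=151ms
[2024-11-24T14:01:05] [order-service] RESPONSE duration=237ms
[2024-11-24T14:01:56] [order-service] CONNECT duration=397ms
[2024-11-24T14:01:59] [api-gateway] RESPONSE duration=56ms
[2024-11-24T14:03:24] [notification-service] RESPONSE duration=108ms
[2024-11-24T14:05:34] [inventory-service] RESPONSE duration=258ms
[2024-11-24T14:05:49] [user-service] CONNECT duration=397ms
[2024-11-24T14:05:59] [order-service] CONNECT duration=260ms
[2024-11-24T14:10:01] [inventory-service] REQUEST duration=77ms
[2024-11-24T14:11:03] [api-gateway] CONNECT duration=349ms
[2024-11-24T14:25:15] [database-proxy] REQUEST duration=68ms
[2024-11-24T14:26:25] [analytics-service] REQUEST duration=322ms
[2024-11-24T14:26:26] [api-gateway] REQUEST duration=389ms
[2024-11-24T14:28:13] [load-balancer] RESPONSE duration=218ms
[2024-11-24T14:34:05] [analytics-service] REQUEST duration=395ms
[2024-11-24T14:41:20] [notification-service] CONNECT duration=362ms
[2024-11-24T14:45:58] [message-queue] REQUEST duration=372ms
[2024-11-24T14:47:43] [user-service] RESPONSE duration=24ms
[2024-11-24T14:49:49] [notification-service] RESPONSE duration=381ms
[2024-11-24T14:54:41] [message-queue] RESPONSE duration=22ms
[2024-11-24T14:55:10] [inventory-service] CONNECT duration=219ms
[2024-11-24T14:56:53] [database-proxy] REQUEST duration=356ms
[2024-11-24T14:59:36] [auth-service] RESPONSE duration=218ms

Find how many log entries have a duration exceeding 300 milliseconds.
10

To count timeouts:

1. Threshold: 300ms
2. Extract duration from each log entry
3. Count entries where duration > 300
4. Timeout count: 10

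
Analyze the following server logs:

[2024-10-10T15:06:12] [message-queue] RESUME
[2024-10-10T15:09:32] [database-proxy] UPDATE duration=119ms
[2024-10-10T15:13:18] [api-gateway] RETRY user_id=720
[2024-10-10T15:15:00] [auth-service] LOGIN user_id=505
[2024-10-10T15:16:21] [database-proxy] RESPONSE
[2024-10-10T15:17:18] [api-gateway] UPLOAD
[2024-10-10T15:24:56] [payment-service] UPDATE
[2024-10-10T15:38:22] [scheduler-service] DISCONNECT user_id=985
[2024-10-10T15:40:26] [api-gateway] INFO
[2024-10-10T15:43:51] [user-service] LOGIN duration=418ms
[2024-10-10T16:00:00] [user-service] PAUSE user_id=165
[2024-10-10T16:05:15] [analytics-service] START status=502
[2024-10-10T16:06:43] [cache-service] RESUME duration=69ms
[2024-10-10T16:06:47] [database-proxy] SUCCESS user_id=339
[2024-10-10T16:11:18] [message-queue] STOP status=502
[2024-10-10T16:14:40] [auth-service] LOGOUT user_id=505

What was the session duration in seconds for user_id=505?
3580

To calculate session duration:

1. Find LOGIN event for user_id=505: 2024-10-10T15:15:00
2. Find LOGOUT event for user_id=505: 2024-10-10T16:14:40
3. Session duration: 2024-10-10T16:14:40 - 2024-10-10T15:15:00 = 3580 seconds (59 minutes)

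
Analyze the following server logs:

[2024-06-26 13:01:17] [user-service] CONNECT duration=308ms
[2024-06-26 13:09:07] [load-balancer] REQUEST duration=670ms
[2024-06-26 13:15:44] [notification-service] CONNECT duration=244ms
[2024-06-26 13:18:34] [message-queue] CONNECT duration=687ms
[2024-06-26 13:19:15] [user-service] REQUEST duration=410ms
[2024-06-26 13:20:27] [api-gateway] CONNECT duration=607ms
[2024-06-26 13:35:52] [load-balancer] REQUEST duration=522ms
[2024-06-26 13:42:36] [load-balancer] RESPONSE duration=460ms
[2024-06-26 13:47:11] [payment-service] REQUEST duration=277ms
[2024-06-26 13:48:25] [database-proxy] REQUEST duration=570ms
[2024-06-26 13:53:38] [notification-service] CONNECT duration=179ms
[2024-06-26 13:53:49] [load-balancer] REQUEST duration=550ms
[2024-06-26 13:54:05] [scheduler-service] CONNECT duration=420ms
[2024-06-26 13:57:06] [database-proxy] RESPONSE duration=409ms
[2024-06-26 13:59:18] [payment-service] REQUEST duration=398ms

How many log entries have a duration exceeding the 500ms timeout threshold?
6

To count timeouts:

1. Threshold: 500ms
2. Extract duration from each log entry
3. Count entries where duration > 500
4. Timeout count: 6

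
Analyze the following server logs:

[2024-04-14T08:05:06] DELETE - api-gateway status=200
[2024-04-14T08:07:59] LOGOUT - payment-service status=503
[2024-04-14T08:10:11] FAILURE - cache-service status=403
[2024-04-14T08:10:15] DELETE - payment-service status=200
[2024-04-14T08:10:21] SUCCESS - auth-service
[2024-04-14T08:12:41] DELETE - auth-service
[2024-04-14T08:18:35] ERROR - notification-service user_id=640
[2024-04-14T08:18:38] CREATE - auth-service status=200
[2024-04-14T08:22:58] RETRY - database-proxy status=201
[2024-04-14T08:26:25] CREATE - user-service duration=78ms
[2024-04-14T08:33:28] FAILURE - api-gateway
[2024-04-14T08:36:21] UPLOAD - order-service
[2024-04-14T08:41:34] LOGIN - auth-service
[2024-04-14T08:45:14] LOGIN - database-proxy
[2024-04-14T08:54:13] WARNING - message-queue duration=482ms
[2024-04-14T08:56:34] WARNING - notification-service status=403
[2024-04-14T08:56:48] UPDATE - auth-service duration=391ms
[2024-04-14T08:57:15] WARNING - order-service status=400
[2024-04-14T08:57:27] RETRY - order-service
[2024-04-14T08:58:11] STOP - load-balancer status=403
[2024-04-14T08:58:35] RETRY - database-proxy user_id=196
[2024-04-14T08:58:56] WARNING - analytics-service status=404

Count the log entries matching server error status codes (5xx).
1

To find matching entries:

1. Pattern to match: server error status codes (5xx)
2. Scan each log entry for the pattern
3. Count matches: 1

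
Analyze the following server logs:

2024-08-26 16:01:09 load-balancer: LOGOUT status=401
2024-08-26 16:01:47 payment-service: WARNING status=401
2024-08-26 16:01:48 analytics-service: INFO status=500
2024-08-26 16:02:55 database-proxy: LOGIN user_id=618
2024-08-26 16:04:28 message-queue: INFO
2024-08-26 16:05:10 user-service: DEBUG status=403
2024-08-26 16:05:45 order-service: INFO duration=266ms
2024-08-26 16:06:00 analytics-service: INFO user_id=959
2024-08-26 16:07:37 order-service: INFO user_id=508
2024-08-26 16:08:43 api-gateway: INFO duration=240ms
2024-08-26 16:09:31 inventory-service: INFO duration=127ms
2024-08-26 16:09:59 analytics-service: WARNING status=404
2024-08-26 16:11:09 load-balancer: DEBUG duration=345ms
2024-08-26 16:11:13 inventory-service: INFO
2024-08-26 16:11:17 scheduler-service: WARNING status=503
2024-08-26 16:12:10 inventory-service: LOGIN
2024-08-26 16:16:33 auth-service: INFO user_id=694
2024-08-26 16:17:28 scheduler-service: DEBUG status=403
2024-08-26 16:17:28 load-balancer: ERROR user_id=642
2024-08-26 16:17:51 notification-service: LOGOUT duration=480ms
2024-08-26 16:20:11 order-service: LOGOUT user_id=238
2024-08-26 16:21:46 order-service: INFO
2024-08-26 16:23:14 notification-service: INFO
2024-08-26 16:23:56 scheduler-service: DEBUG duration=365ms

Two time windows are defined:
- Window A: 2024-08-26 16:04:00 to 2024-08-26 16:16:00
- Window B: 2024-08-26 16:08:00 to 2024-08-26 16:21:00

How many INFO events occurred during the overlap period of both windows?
3

To find overlap events:

1. Window A: 2024-08-26 16:04:00 to 2024-08-26 16:16:00
2. Window B: 2024-08-26 16:08:00 to 2024-08-26 16:21:00
3. Overlap period: 2024-08-26 16:08:00 to 2024-08-26 16:16:00
4. Count INFO events in overlap: 3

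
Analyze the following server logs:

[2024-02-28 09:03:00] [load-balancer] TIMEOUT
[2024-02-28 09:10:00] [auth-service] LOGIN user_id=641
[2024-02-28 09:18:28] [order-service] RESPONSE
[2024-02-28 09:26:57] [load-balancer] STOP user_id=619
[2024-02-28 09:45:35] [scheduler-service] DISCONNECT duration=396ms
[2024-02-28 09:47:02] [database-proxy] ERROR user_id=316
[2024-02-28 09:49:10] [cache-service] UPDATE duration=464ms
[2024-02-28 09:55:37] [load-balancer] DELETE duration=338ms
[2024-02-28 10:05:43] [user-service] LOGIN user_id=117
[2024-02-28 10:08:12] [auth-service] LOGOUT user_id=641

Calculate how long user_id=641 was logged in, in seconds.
3492

To calculate session duration:

1. Find LOGIN event for user_id=641: 2024-02-28 09:10:00
2. Find LOGOUT event for user_id=641: 2024-02-28 10:08:12
3. Session duration: 2024-02-28 10:08:12 - 2024-02-28 09:10:00 = 3492 seconds (58 minutes)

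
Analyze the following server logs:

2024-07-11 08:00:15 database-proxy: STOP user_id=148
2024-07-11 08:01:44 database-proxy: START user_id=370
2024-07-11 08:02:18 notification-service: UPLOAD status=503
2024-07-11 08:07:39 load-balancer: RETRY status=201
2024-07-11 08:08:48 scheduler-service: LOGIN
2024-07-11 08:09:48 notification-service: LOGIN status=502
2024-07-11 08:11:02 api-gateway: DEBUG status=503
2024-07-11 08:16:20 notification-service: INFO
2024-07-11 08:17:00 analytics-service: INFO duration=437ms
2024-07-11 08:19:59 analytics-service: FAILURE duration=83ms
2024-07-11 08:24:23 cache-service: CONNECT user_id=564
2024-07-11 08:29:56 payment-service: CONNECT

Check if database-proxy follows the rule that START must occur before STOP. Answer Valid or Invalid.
Invalid

To validate ordering:

1. Required order: START → STOP
2. Rule: START must occur before STOP
3. Check actual order of events for database-proxy
4. Result: Invalid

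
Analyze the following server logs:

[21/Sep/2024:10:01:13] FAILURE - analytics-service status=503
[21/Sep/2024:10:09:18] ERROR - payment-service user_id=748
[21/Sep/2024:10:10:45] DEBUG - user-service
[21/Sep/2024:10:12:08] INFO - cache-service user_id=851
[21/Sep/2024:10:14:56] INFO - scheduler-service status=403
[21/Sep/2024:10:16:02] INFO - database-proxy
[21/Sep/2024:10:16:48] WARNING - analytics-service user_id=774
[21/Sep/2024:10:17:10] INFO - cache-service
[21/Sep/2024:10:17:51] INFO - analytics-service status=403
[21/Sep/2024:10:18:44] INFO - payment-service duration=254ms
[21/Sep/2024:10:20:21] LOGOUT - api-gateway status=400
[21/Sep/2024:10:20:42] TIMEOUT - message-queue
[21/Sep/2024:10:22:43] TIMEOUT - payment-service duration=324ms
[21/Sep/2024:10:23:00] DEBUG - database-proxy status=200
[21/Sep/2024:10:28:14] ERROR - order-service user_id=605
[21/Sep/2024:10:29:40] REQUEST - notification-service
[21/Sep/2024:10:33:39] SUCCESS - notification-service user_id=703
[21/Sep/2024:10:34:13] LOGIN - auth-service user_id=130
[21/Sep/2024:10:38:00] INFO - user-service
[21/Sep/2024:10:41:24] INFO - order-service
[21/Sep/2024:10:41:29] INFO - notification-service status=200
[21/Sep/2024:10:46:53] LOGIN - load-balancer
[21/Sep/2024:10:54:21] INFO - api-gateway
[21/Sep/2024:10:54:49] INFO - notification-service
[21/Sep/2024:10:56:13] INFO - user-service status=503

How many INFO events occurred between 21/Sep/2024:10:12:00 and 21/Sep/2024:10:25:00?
6

To count events in the time window:

1. Window boundaries: 21/Sep/2024:10:12:00 to 21/Sep/2024:10:25:00
2. Filter for INFO events within this window
3. Count matching events: 6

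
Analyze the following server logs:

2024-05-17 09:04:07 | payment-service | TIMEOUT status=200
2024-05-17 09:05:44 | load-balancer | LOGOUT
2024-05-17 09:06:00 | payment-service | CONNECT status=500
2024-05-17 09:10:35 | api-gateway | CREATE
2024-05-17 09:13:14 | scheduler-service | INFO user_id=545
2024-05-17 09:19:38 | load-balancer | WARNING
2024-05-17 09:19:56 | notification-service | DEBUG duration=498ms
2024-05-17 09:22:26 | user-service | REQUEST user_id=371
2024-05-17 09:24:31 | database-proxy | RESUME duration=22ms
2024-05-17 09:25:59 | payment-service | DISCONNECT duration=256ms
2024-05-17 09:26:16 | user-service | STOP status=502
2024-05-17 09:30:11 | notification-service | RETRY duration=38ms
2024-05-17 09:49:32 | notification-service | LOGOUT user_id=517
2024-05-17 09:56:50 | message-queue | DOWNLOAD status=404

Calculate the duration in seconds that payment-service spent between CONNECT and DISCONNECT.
1199

To calculate state duration:

1. Find CONNECT event for payment-service: 2024-05-17 09:06:00
2. Find DISCONNECT event for payment-service: 2024-05-17 09:25:59
3. Calculate duration: 2024-05-17 09:25:59 - 2024-05-17 09:06:00 = 1199 seconds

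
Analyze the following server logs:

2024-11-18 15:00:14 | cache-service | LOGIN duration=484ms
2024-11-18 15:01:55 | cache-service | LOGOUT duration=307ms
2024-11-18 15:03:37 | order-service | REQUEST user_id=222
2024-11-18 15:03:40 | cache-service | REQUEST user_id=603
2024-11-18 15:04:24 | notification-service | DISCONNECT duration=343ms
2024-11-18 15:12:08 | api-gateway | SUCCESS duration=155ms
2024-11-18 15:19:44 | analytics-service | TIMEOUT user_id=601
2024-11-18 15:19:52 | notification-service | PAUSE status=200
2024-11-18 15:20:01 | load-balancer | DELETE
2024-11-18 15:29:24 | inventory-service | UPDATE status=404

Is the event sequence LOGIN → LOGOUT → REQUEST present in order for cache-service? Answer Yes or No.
Yes

To verify sequence order:

1. Find all events in sequence LOGIN → LOGOUT → REQUEST for cache-service
2. Extract their timestamps
3. Check if timestamps are in ascending order
4. Result: Yes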